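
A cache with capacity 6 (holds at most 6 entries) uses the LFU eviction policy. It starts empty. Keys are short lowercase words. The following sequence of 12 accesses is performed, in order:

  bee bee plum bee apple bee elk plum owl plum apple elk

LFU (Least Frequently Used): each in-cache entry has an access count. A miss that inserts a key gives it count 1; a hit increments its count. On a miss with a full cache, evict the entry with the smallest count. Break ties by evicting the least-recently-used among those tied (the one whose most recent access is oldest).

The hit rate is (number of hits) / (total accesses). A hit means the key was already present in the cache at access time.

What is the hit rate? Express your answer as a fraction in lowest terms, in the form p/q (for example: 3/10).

Answer: 7/12

Derivation:
LFU simulation (capacity=6):
  1. access bee: MISS. Cache: [bee(c=1)]
  2. access bee: HIT, count now 2. Cache: [bee(c=2)]
  3. access plum: MISS. Cache: [plum(c=1) bee(c=2)]
  4. access bee: HIT, count now 3. Cache: [plum(c=1) bee(c=3)]
  5. access apple: MISS. Cache: [plum(c=1) apple(c=1) bee(c=3)]
  6. access bee: HIT, count now 4. Cache: [plum(c=1) apple(c=1) bee(c=4)]
  7. access elk: MISS. Cache: [plum(c=1) apple(c=1) elk(c=1) bee(c=4)]
  8. access plum: HIT, count now 2. Cache: [apple(c=1) elk(c=1) plum(c=2) bee(c=4)]
  9. access owl: MISS. Cache: [apple(c=1) elk(c=1) owl(c=1) plum(c=2) bee(c=4)]
  10. access plum: HIT, count now 3. Cache: [apple(c=1) elk(c=1) owl(c=1) plum(c=3) bee(c=4)]
  11. access apple: HIT, count now 2. Cache: [elk(c=1) owl(c=1) apple(c=2) plum(c=3) bee(c=4)]
  12. access elk: HIT, count now 2. Cache: [owl(c=1) apple(c=2) elk(c=2) plum(c=3) bee(c=4)]
Total: 7 hits, 5 misses, 0 evictions

Hit rate = 7/12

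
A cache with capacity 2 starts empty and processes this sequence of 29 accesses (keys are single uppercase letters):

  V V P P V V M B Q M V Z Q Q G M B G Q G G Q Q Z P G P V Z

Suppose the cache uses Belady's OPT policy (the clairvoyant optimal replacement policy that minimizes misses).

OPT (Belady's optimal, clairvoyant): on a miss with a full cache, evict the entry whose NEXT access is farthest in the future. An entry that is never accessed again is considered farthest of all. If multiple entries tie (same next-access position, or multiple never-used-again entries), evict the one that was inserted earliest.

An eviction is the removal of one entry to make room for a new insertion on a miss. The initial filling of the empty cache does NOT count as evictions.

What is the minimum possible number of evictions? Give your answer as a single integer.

Answer: 13

Derivation:
OPT (Belady) simulation (capacity=2):
  1. access V: MISS. Cache: [V]
  2. access V: HIT. Next use of V: step 5. Cache: [V]
  3. access P: MISS. Cache: [V P]
  4. access P: HIT. Next use of P: step 25. Cache: [V P]
  5. access V: HIT. Next use of V: step 6. Cache: [V P]
  6. access V: HIT. Next use of V: step 11. Cache: [V P]
  7. access M: MISS, evict P (next use: step 25). Cache: [V M]
  8. access B: MISS, evict V (next use: step 11). Cache: [M B]
  9. access Q: MISS, evict B (next use: step 17). Cache: [M Q]
  10. access M: HIT. Next use of M: step 16. Cache: [M Q]
  11. access V: MISS, evict M (next use: step 16). Cache: [Q V]
  12. access Z: MISS, evict V (next use: step 28). Cache: [Q Z]
  13. access Q: HIT. Next use of Q: step 14. Cache: [Q Z]
  14. access Q: HIT. Next use of Q: step 19. Cache: [Q Z]
  15. access G: MISS, evict Z (next use: step 24). Cache: [Q G]
  16. access M: MISS, evict Q (next use: step 19). Cache: [G M]
  17. access B: MISS, evict M (next use: never). Cache: [G B]
  18. access G: HIT. Next use of G: step 20. Cache: [G B]
  19. access Q: MISS, evict B (next use: never). Cache: [G Q]
  20. access G: HIT. Next use of G: step 21. Cache: [G Q]
  21. access G: HIT. Next use of G: step 26. Cache: [G Q]
  22. access Q: HIT. Next use of Q: step 23. Cache: [G Q]
  23. access Q: HIT. Next use of Q: never. Cache: [G Q]
  24. access Z: MISS, evict Q (next use: never). Cache: [G Z]
  25. access P: MISS, evict Z (next use: step 29). Cache: [G P]
  26. access G: HIT. Next use of G: never. Cache: [G P]
  27. access P: HIT. Next use of P: never. Cache: [G P]
  28. access V: MISS, evict G (next use: never). Cache: [P V]
  29. access Z: MISS, evict P (next use: never). Cache: [V Z]
Total: 14 hits, 15 misses, 13 evictions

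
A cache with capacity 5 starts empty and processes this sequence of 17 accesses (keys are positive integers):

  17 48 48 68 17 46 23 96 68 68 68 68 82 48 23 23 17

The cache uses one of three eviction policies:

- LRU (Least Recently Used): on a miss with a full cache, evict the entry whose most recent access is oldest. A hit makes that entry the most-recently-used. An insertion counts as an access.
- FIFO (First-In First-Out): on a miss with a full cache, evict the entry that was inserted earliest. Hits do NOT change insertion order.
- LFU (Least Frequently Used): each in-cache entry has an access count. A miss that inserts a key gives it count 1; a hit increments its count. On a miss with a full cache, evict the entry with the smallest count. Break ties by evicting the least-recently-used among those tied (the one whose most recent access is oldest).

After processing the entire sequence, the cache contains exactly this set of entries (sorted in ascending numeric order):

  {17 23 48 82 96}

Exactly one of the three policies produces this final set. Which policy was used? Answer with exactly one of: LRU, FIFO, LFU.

Answer: FIFO

Derivation:
Simulating under each policy and comparing final sets:
  LRU: final set = {17 23 48 68 82} -> differs
  FIFO: final set = {17 23 48 82 96} -> MATCHES target
  LFU: final set = {17 23 48 68 82} -> differs
Only FIFO produces the target set.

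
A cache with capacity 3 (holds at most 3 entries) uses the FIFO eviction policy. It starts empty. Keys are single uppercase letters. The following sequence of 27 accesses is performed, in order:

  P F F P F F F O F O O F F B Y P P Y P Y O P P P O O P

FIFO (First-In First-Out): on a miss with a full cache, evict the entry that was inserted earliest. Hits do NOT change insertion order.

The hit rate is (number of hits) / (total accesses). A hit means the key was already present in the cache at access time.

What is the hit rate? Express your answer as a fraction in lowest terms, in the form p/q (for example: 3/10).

FIFO simulation (capacity=3):
  1. access P: MISS. Cache (old->new): [P]
  2. access F: MISS. Cache (old->new): [P F]
  3. access F: HIT. Cache (old->new): [P F]
  4. access P: HIT. Cache (old->new): [P F]
  5. access F: HIT. Cache (old->new): [P F]
  6. access F: HIT. Cache (old->new): [P F]
  7. access F: HIT. Cache (old->new): [P F]
  8. access O: MISS. Cache (old->new): [P F O]
  9. access F: HIT. Cache (old->new): [P F O]
  10. access O: HIT. Cache (old->new): [P F O]
  11. access O: HIT. Cache (old->new): [P F O]
  12. access F: HIT. Cache (old->new): [P F O]
  13. access F: HIT. Cache (old->new): [P F O]
  14. access B: MISS, evict P. Cache (old->new): [F O B]
  15. access Y: MISS, evict F. Cache (old->new): [O B Y]
  16. access P: MISS, evict O. Cache (old->new): [B Y P]
  17. access P: HIT. Cache (old->new): [B Y P]
  18. access Y: HIT. Cache (old->new): [B Y P]
  19. access P: HIT. Cache (old->new): [B Y P]
  20. access Y: HIT. Cache (old->new): [B Y P]
  21. access O: MISS, evict B. Cache (old->new): [Y P O]
  22. access P: HIT. Cache (old->new): [Y P O]
  23. access P: HIT. Cache (old->new): [Y P O]
  24. access P: HIT. Cache (old->new): [Y P O]
  25. access O: HIT. Cache (old->new): [Y P O]
  26. access O: HIT. Cache (old->new): [Y P O]
  27. access P: HIT. Cache (old->new): [Y P O]
Total: 20 hits, 7 misses, 4 evictions

Hit rate = 20/27

Answer: 20/27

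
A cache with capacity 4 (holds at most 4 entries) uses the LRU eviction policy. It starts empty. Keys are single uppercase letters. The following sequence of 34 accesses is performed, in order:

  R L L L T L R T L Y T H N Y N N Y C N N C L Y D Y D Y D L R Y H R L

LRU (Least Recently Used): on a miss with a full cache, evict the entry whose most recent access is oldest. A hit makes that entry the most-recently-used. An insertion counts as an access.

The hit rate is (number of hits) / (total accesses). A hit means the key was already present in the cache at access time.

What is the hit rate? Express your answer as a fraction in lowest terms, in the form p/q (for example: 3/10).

Answer: 23/34

Derivation:
LRU simulation (capacity=4):
  1. access R: MISS. Cache (LRU->MRU): [R]
  2. access L: MISS. Cache (LRU->MRU): [R L]
  3. access L: HIT. Cache (LRU->MRU): [R L]
  4. access L: HIT. Cache (LRU->MRU): [R L]
  5. access T: MISS. Cache (LRU->MRU): [R L T]
  6. access L: HIT. Cache (LRU->MRU): [R T L]
  7. access R: HIT. Cache (LRU->MRU): [T L R]
  8. access T: HIT. Cache (LRU->MRU): [L R T]
  9. access L: HIT. Cache (LRU->MRU): [R T L]
  10. access Y: MISS. Cache (LRU->MRU): [R T L Y]
  11. access T: HIT. Cache (LRU->MRU): [R L Y T]
  12. access H: MISS, evict R. Cache (LRU->MRU): [L Y T H]
  13. access N: MISS, evict L. Cache (LRU->MRU): [Y T H N]
  14. access Y: HIT. Cache (LRU->MRU): [T H N Y]
  15. access N: HIT. Cache (LRU->MRU): [T H Y N]
  16. access N: HIT. Cache (LRU->MRU): [T H Y N]
  17. access Y: HIT. Cache (LRU->MRU): [T H N Y]
  18. access C: MISS, evict T. Cache (LRU->MRU): [H N Y C]
  19. access N: HIT. Cache (LRU->MRU): [H Y C N]
  20. access N: HIT. Cache (LRU->MRU): [H Y C N]
  21. access C: HIT. Cache (LRU->MRU): [H Y N C]
  22. access L: MISS, evict H. Cache (LRU->MRU): [Y N C L]
  23. access Y: HIT. Cache (LRU->MRU): [N C L Y]
  24. access D: MISS, evict N. Cache (LRU->MRU): [C L Y D]
  25. access Y: HIT. Cache (LRU->MRU): [C L D Y]
  26. access D: HIT. Cache (LRU->MRU): [C L Y D]
  27. access Y: HIT. Cache (LRU->MRU): [C L D Y]
  28. access D: HIT. Cache (LRU->MRU): [C L Y D]
  29. access L: HIT. Cache (LRU->MRU): [C Y D L]
  30. access R: MISS, evict C. Cache (LRU->MRU): [Y D L R]
  31. access Y: HIT. Cache (LRU->MRU): [D L R Y]
  32. access H: MISS, evict D. Cache (LRU->MRU): [L R Y H]
  33. access R: HIT. Cache (LRU->MRU): [L Y H R]
  34. access L: HIT. Cache (LRU->MRU): [Y H R L]
Total: 23 hits, 11 misses, 7 evictions

Hit rate = 23/34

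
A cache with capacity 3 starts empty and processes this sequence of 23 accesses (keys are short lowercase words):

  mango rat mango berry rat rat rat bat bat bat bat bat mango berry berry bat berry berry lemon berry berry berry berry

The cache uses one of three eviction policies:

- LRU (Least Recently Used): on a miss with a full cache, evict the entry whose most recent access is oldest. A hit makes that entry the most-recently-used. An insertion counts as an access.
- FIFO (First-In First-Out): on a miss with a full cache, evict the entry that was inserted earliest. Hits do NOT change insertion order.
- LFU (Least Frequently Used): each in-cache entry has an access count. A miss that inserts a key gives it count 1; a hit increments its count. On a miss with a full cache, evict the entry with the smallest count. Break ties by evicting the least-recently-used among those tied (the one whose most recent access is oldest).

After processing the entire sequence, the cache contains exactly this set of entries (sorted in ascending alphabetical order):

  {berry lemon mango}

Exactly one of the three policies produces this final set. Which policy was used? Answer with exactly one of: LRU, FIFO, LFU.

Answer: FIFO

Derivation:
Simulating under each policy and comparing final sets:
  LRU: final set = {bat berry lemon} -> differs
  FIFO: final set = {berry lemon mango} -> MATCHES target
  LFU: final set = {bat berry lemon} -> differs
Only FIFO produces the target set.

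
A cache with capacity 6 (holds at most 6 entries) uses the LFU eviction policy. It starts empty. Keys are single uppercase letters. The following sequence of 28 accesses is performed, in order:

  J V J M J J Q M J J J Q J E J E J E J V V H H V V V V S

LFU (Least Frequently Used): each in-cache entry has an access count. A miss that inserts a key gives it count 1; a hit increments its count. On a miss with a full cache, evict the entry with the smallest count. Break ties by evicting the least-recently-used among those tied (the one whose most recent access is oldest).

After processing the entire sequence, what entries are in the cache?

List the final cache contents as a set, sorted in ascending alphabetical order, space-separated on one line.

Answer: E H J Q S V

Derivation:
LFU simulation (capacity=6):
  1. access J: MISS. Cache: [J(c=1)]
  2. access V: MISS. Cache: [J(c=1) V(c=1)]
  3. access J: HIT, count now 2. Cache: [V(c=1) J(c=2)]
  4. access M: MISS. Cache: [V(c=1) M(c=1) J(c=2)]
  5. access J: HIT, count now 3. Cache: [V(c=1) M(c=1) J(c=3)]
  6. access J: HIT, count now 4. Cache: [V(c=1) M(c=1) J(c=4)]
  7. access Q: MISS. Cache: [V(c=1) M(c=1) Q(c=1) J(c=4)]
  8. access M: HIT, count now 2. Cache: [V(c=1) Q(c=1) M(c=2) J(c=4)]
  9. access J: HIT, count now 5. Cache: [V(c=1) Q(c=1) M(c=2) J(c=5)]
  10. access J: HIT, count now 6. Cache: [V(c=1) Q(c=1) M(c=2) J(c=6)]
  11. access J: HIT, count now 7. Cache: [V(c=1) Q(c=1) M(c=2) J(c=7)]
  12. access Q: HIT, count now 2. Cache: [V(c=1) M(c=2) Q(c=2) J(c=7)]
  13. access J: HIT, count now 8. Cache: [V(c=1) M(c=2) Q(c=2) J(c=8)]
  14. access E: MISS. Cache: [V(c=1) E(c=1) M(c=2) Q(c=2) J(c=8)]
  15. access J: HIT, count now 9. Cache: [V(c=1) E(c=1) M(c=2) Q(c=2) J(c=9)]
  16. access E: HIT, count now 2. Cache: [V(c=1) M(c=2) Q(c=2) E(c=2) J(c=9)]
  17. access J: HIT, count now 10. Cache: [V(c=1) M(c=2) Q(c=2) E(c=2) J(c=10)]
  18. access E: HIT, count now 3. Cache: [V(c=1) M(c=2) Q(c=2) E(c=3) J(c=10)]
  19. access J: HIT, count now 11. Cache: [V(c=1) M(c=2) Q(c=2) E(c=3) J(c=11)]
  20. access V: HIT, count now 2. Cache: [M(c=2) Q(c=2) V(c=2) E(c=3) J(c=11)]
  21. access V: HIT, count now 3. Cache: [M(c=2) Q(c=2) E(c=3) V(c=3) J(c=11)]
  22. access H: MISS. Cache: [H(c=1) M(c=2) Q(c=2) E(c=3) V(c=3) J(c=11)]
  23. access H: HIT, count now 2. Cache: [M(c=2) Q(c=2) H(c=2) E(c=3) V(c=3) J(c=11)]
  24. access V: HIT, count now 4. Cache: [M(c=2) Q(c=2) H(c=2) E(c=3) V(c=4) J(c=11)]
  25. access V: HIT, count now 5. Cache: [M(c=2) Q(c=2) H(c=2) E(c=3) V(c=5) J(c=11)]
  26. access V: HIT, count now 6. Cache: [M(c=2) Q(c=2) H(c=2) E(c=3) V(c=6) J(c=11)]
  27. access V: HIT, count now 7. Cache: [M(c=2) Q(c=2) H(c=2) E(c=3) V(c=7) J(c=11)]
  28. access S: MISS, evict M(c=2). Cache: [S(c=1) Q(c=2) H(c=2) E(c=3) V(c=7) J(c=11)]
Total: 21 hits, 7 misses, 1 evictions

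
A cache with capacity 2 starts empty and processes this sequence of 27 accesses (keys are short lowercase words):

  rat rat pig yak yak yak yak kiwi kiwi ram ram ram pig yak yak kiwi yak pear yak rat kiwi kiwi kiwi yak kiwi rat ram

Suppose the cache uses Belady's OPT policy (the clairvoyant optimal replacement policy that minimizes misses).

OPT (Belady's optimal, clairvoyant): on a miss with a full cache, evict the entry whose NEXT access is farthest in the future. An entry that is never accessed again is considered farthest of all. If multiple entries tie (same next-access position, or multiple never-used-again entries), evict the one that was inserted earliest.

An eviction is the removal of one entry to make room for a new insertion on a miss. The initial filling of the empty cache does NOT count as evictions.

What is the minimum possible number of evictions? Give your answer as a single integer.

Answer: 10

Derivation:
OPT (Belady) simulation (capacity=2):
  1. access rat: MISS. Cache: [rat]
  2. access rat: HIT. Next use of rat: step 20. Cache: [rat]
  3. access pig: MISS. Cache: [rat pig]
  4. access yak: MISS, evict rat (next use: step 20). Cache: [pig yak]
  5. access yak: HIT. Next use of yak: step 6. Cache: [pig yak]
  6. access yak: HIT. Next use of yak: step 7. Cache: [pig yak]
  7. access yak: HIT. Next use of yak: step 14. Cache: [pig yak]
  8. access kiwi: MISS, evict yak (next use: step 14). Cache: [pig kiwi]
  9. access kiwi: HIT. Next use of kiwi: step 16. Cache: [pig kiwi]
  10. access ram: MISS, evict kiwi (next use: step 16). Cache: [pig ram]
  11. access ram: HIT. Next use of ram: step 12. Cache: [pig ram]
  12. access ram: HIT. Next use of ram: step 27. Cache: [pig ram]
  13. access pig: HIT. Next use of pig: never. Cache: [pig ram]
  14. access yak: MISS, evict pig (next use: never). Cache: [ram yak]
  15. access yak: HIT. Next use of yak: step 17. Cache: [ram yak]
  16. access kiwi: MISS, evict ram (next use: step 27). Cache: [yak kiwi]
  17. access yak: HIT. Next use of yak: step 19. Cache: [yak kiwi]
  18. access pear: MISS, evict kiwi (next use: step 21). Cache: [yak pear]
  19. access yak: HIT. Next use of yak: step 24. Cache: [yak pear]
  20. access rat: MISS, evict pear (next use: never). Cache: [yak rat]
  21. access kiwi: MISS, evict rat (next use: step 26). Cache: [yak kiwi]
  22. access kiwi: HIT. Next use of kiwi: step 23. Cache: [yak kiwi]
  23. access kiwi: HIT. Next use of kiwi: step 25. Cache: [yak kiwi]
  24. access yak: HIT. Next use of yak: never. Cache: [yak kiwi]
  25. access kiwi: HIT. Next use of kiwi: never. Cache: [yak kiwi]
  26. access rat: MISS, evict yak (next use: never). Cache: [kiwi rat]
  27. access ram: MISS, evict kiwi (next use: never). Cache: [rat ram]
Total: 15 hits, 12 misses, 10 evictions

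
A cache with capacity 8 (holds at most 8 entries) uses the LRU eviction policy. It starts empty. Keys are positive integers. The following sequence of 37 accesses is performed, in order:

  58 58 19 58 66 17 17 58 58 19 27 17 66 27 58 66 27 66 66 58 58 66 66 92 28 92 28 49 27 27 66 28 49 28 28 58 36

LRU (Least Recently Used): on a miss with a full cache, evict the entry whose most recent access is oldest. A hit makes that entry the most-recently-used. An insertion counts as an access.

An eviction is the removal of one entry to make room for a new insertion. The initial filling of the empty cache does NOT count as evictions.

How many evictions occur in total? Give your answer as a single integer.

Answer: 1

Derivation:
LRU simulation (capacity=8):
  1. access 58: MISS. Cache (LRU->MRU): [58]
  2. access 58: HIT. Cache (LRU->MRU): [58]
  3. access 19: MISS. Cache (LRU->MRU): [58 19]
  4. access 58: HIT. Cache (LRU->MRU): [19 58]
  5. access 66: MISS. Cache (LRU->MRU): [19 58 66]
  6. access 17: MISS. Cache (LRU->MRU): [19 58 66 17]
  7. access 17: HIT. Cache (LRU->MRU): [19 58 66 17]
  8. access 58: HIT. Cache (LRU->MRU): [19 66 17 58]
  9. access 58: HIT. Cache (LRU->MRU): [19 66 17 58]
  10. access 19: HIT. Cache (LRU->MRU): [66 17 58 19]
  11. access 27: MISS. Cache (LRU->MRU): [66 17 58 19 27]
  12. access 17: HIT. Cache (LRU->MRU): [66 58 19 27 17]
  13. access 66: HIT. Cache (LRU->MRU): [58 19 27 17 66]
  14. access 27: HIT. Cache (LRU->MRU): [58 19 17 66 27]
  15. access 58: HIT. Cache (LRU->MRU): [19 17 66 27 58]
  16. access 66: HIT. Cache (LRU->MRU): [19 17 27 58 66]
  17. access 27: HIT. Cache (LRU->MRU): [19 17 58 66 27]
  18. access 66: HIT. Cache (LRU->MRU): [19 17 58 27 66]
  19. access 66: HIT. Cache (LRU->MRU): [19 17 58 27 66]
  20. access 58: HIT. Cache (LRU->MRU): [19 17 27 66 58]
  21. access 58: HIT. Cache (LRU->MRU): [19 17 27 66 58]
  22. access 66: HIT. Cache (LRU->MRU): [19 17 27 58 66]
  23. access 66: HIT. Cache (LRU->MRU): [19 17 27 58 66]
  24. access 92: MISS. Cache (LRU->MRU): [19 17 27 58 66 92]
  25. access 28: MISS. Cache (LRU->MRU): [19 17 27 58 66 92 28]
  26. access 92: HIT. Cache (LRU->MRU): [19 17 27 58 66 28 92]
  27. access 28: HIT. Cache (LRU->MRU): [19 17 27 58 66 92 28]
  28. access 49: MISS. Cache (LRU->MRU): [19 17 27 58 66 92 28 49]
  29. access 27: HIT. Cache (LRU->MRU): [19 17 58 66 92 28 49 27]
  30. access 27: HIT. Cache (LRU->MRU): [19 17 58 66 92 28 49 27]
  31. access 66: HIT. Cache (LRU->MRU): [19 17 58 92 28 49 27 66]
  32. access 28: HIT. Cache (LRU->MRU): [19 17 58 92 49 27 66 28]
  33. access 49: HIT. Cache (LRU->MRU): [19 17 58 92 27 66 28 49]
  34. access 28: HIT. Cache (LRU->MRU): [19 17 58 92 27 66 49 28]
  35. access 28: HIT. Cache (LRU->MRU): [19 17 58 92 27 66 49 28]
  36. access 58: HIT. Cache (LRU->MRU): [19 17 92 27 66 49 28 58]
  37. access 36: MISS, evict 19. Cache (LRU->MRU): [17 92 27 66 49 28 58 36]
Total: 28 hits, 9 misses, 1 evictions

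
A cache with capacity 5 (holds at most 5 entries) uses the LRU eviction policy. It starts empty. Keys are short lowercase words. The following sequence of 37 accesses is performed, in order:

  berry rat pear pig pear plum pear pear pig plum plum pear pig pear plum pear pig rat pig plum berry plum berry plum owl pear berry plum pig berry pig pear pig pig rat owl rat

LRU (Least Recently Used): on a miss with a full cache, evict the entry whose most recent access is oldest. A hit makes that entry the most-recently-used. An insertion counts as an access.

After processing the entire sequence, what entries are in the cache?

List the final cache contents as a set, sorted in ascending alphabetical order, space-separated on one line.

Answer: berry owl pear pig rat

Derivation:
LRU simulation (capacity=5):
  1. access berry: MISS. Cache (LRU->MRU): [berry]
  2. access rat: MISS. Cache (LRU->MRU): [berry rat]
  3. access pear: MISS. Cache (LRU->MRU): [berry rat pear]
  4. access pig: MISS. Cache (LRU->MRU): [berry rat pear pig]
  5. access pear: HIT. Cache (LRU->MRU): [berry rat pig pear]
  6. access plum: MISS. Cache (LRU->MRU): [berry rat pig pear plum]
  7. access pear: HIT. Cache (LRU->MRU): [berry rat pig plum pear]
  8. access pear: HIT. Cache (LRU->MRU): [berry rat pig plum pear]
  9. access pig: HIT. Cache (LRU->MRU): [berry rat plum pear pig]
  10. access plum: HIT. Cache (LRU->MRU): [berry rat pear pig plum]
  11. access plum: HIT. Cache (LRU->MRU): [berry rat pear pig plum]
  12. access pear: HIT. Cache (LRU->MRU): [berry rat pig plum pear]
  13. access pig: HIT. Cache (LRU->MRU): [berry rat plum pear pig]
  14. access pear: HIT. Cache (LRU->MRU): [berry rat plum pig pear]
  15. access plum: HIT. Cache (LRU->MRU): [berry rat pig pear plum]
  16. access pear: HIT. Cache (LRU->MRU): [berry rat pig plum pear]
  17. access pig: HIT. Cache (LRU->MRU): [berry rat plum pear pig]
  18. access rat: HIT. Cache (LRU->MRU): [berry plum pear pig rat]
  19. access pig: HIT. Cache (LRU->MRU): [berry plum pear rat pig]
  20. access plum: HIT. Cache (LRU->MRU): [berry pear rat pig plum]
  21. access berry: HIT. Cache (LRU->MRU): [pear rat pig plum berry]
  22. access plum: HIT. Cache (LRU->MRU): [pear rat pig berry plum]
  23. access berry: HIT. Cache (LRU->MRU): [pear rat pig plum berry]
  24. access plum: HIT. Cache (LRU->MRU): [pear rat pig berry plum]
  25. access owl: MISS, evict pear. Cache (LRU->MRU): [rat pig berry plum owl]
  26. access pear: MISS, evict rat. Cache (LRU->MRU): [pig berry plum owl pear]
  27. access berry: HIT. Cache (LRU->MRU): [pig plum owl pear berry]
  28. access plum: HIT. Cache (LRU->MRU): [pig owl pear berry plum]
  29. access pig: HIT. Cache (LRU->MRU): [owl pear berry plum pig]
  30. access berry: HIT. Cache (LRU->MRU): [owl pear plum pig berry]
  31. access pig: HIT. Cache (LRU->MRU): [owl pear plum berry pig]
  32. access pear: HIT. Cache (LRU->MRU): [owl plum berry pig pear]
  33. access pig: HIT. Cache (LRU->MRU): [owl plum berry pear pig]
  34. access pig: HIT. Cache (LRU->MRU): [owl plum berry pear pig]
  35. access rat: MISS, evict owl. Cache (LRU->MRU): [plum berry pear pig rat]
  36. access owl: MISS, evict plum. Cache (LRU->MRU): [berry pear pig rat owl]
  37. access rat: HIT. Cache (LRU->MRU): [berry pear pig owl rat]
Total: 28 hits, 9 misses, 4 evictions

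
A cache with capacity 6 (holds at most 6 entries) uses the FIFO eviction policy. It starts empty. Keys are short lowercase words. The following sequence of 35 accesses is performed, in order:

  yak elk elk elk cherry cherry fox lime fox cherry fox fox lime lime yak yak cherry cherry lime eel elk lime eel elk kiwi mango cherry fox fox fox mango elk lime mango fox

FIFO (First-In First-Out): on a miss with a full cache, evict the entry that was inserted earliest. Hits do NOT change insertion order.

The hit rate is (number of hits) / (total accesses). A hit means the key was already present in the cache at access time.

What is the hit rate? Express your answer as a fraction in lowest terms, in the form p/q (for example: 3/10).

Answer: 26/35

Derivation:
FIFO simulation (capacity=6):
  1. access yak: MISS. Cache (old->new): [yak]
  2. access elk: MISS. Cache (old->new): [yak elk]
  3. access elk: HIT. Cache (old->new): [yak elk]
  4. access elk: HIT. Cache (old->new): [yak elk]
  5. access cherry: MISS. Cache (old->new): [yak elk cherry]
  6. access cherry: HIT. Cache (old->new): [yak elk cherry]
  7. access fox: MISS. Cache (old->new): [yak elk cherry fox]
  8. access lime: MISS. Cache (old->new): [yak elk cherry fox lime]
  9. access fox: HIT. Cache (old->new): [yak elk cherry fox lime]
  10. access cherry: HIT. Cache (old->new): [yak elk cherry fox lime]
  11. access fox: HIT. Cache (old->new): [yak elk cherry fox lime]
  12. access fox: HIT. Cache (old->new): [yak elk cherry fox lime]
  13. access lime: HIT. Cache (old->new): [yak elk cherry fox lime]
  14. access lime: HIT. Cache (old->new): [yak elk cherry fox lime]
  15. access yak: HIT. Cache (old->new): [yak elk cherry fox lime]
  16. access yak: HIT. Cache (old->new): [yak elk cherry fox lime]
  17. access cherry: HIT. Cache (old->new): [yak elk cherry fox lime]
  18. access cherry: HIT. Cache (old->new): [yak elk cherry fox lime]
  19. access lime: HIT. Cache (old->new): [yak elk cherry fox lime]
  20. access eel: MISS. Cache (old->new): [yak elk cherry fox lime eel]
  21. access elk: HIT. Cache (old->new): [yak elk cherry fox lime eel]
  22. access lime: HIT. Cache (old->new): [yak elk cherry fox lime eel]
  23. access eel: HIT. Cache (old->new): [yak elk cherry fox lime eel]
  24. access elk: HIT. Cache (old->new): [yak elk cherry fox lime eel]
  25. access kiwi: MISS, evict yak. Cache (old->new): [elk cherry fox lime eel kiwi]
  26. access mango: MISS, evict elk. Cache (old->new): [cherry fox lime eel kiwi mango]
  27. access cherry: HIT. Cache (old->new): [cherry fox lime eel kiwi mango]
  28. access fox: HIT. Cache (old->new): [cherry fox lime eel kiwi mango]
  29. access fox: HIT. Cache (old->new): [cherry fox lime eel kiwi mango]
  30. access fox: HIT. Cache (old->new): [cherry fox lime eel kiwi mango]
  31. access mango: HIT. Cache (old->new): [cherry fox lime eel kiwi mango]
  32. access elk: MISS, evict cherry. Cache (old->new): [fox lime eel kiwi mango elk]
  33. access lime: HIT. Cache (old->new): [fox lime eel kiwi mango elk]
  34. access mango: HIT. Cache (old->new): [fox lime eel kiwi mango elk]
  35. access fox: HIT. Cache (old->new): [fox lime eel kiwi mango elk]
Total: 26 hits, 9 misses, 3 evictions

Hit rate = 26/35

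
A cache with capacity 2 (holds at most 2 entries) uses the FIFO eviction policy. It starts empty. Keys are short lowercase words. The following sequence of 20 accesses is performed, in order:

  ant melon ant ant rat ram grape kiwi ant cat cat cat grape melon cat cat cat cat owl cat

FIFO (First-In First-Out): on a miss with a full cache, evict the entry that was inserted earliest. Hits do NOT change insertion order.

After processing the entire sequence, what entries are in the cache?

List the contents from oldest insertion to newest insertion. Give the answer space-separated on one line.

FIFO simulation (capacity=2):
  1. access ant: MISS. Cache (old->new): [ant]
  2. access melon: MISS. Cache (old->new): [ant melon]
  3. access ant: HIT. Cache (old->new): [ant melon]
  4. access ant: HIT. Cache (old->new): [ant melon]
  5. access rat: MISS, evict ant. Cache (old->new): [melon rat]
  6. access ram: MISS, evict melon. Cache (old->new): [rat ram]
  7. access grape: MISS, evict rat. Cache (old->new): [ram grape]
  8. access kiwi: MISS, evict ram. Cache (old->new): [grape kiwi]
  9. access ant: MISS, evict grape. Cache (old->new): [kiwi ant]
  10. access cat: MISS, evict kiwi. Cache (old->new): [ant cat]
  11. access cat: HIT. Cache (old->new): [ant cat]
  12. access cat: HIT. Cache (old->new): [ant cat]
  13. access grape: MISS, evict ant. Cache (old->new): [cat grape]
  14. access melon: MISS, evict cat. Cache (old->new): [grape melon]
  15. access cat: MISS, evict grape. Cache (old->new): [melon cat]
  16. access cat: HIT. Cache (old->new): [melon cat]
  17. access cat: HIT. Cache (old->new): [melon cat]
  18. access cat: HIT. Cache (old->new): [melon cat]
  19. access owl: MISS, evict melon. Cache (old->new): [cat owl]
  20. access cat: HIT. Cache (old->new): [cat owl]
Total: 8 hits, 12 misses, 10 evictions

Answer: cat owl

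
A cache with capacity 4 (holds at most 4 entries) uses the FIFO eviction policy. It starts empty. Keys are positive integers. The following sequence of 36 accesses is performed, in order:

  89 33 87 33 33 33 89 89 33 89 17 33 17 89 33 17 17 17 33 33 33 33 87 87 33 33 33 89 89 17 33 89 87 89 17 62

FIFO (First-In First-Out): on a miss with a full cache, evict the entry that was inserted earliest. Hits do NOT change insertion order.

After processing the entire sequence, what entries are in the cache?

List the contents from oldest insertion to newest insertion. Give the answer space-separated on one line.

Answer: 33 87 17 62

Derivation:
FIFO simulation (capacity=4):
  1. access 89: MISS. Cache (old->new): [89]
  2. access 33: MISS. Cache (old->new): [89 33]
  3. access 87: MISS. Cache (old->new): [89 33 87]
  4. access 33: HIT. Cache (old->new): [89 33 87]
  5. access 33: HIT. Cache (old->new): [89 33 87]
  6. access 33: HIT. Cache (old->new): [89 33 87]
  7. access 89: HIT. Cache (old->new): [89 33 87]
  8. access 89: HIT. Cache (old->new): [89 33 87]
  9. access 33: HIT. Cache (old->new): [89 33 87]
  10. access 89: HIT. Cache (old->new): [89 33 87]
  11. access 17: MISS. Cache (old->new): [89 33 87 17]
  12. access 33: HIT. Cache (old->new): [89 33 87 17]
  13. access 17: HIT. Cache (old->new): [89 33 87 17]
  14. access 89: HIT. Cache (old->new): [89 33 87 17]
  15. access 33: HIT. Cache (old->new): [89 33 87 17]
  16. access 17: HIT. Cache (old->new): [89 33 87 17]
  17. access 17: HIT. Cache (old->new): [89 33 87 17]
  18. access 17: HIT. Cache (old->new): [89 33 87 17]
  19. access 33: HIT. Cache (old->new): [89 33 87 17]
  20. access 33: HIT. Cache (old->new): [89 33 87 17]
  21. access 33: HIT. Cache (old->new): [89 33 87 17]
  22. access 33: HIT. Cache (old->new): [89 33 87 17]
  23. access 87: HIT. Cache (old->new): [89 33 87 17]
  24. access 87: HIT. Cache (old->new): [89 33 87 17]
  25. access 33: HIT. Cache (old->new): [89 33 87 17]
  26. access 33: HIT. Cache (old->new): [89 33 87 17]
  27. access 33: HIT. Cache (old->new): [89 33 87 17]
  28. access 89: HIT. Cache (old->new): [89 33 87 17]
  29. access 89: HIT. Cache (old->new): [89 33 87 17]
  30. access 17: HIT. Cache (old->new): [89 33 87 17]
  31. access 33: HIT. Cache (old->new): [89 33 87 17]
  32. access 89: HIT. Cache (old->new): [89 33 87 17]
  33. access 87: HIT. Cache (old->new): [89 33 87 17]
  34. access 89: HIT. Cache (old->new): [89 33 87 17]
  35. access 17: HIT. Cache (old->new): [89 33 87 17]
  36. access 62: MISS, evict 89. Cache (old->new): [33 87 17 62]
Total: 31 hits, 5 misses, 1 evictions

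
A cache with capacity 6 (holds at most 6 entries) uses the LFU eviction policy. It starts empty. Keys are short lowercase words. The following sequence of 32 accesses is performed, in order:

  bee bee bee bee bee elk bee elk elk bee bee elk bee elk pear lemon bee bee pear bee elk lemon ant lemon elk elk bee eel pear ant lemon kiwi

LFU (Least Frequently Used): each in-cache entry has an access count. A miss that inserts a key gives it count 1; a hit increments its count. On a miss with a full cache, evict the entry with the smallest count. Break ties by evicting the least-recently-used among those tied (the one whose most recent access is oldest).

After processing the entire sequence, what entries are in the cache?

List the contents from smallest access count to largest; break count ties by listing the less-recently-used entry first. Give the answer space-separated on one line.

LFU simulation (capacity=6):
  1. access bee: MISS. Cache: [bee(c=1)]
  2. access bee: HIT, count now 2. Cache: [bee(c=2)]
  3. access bee: HIT, count now 3. Cache: [bee(c=3)]
  4. access bee: HIT, count now 4. Cache: [bee(c=4)]
  5. access bee: HIT, count now 5. Cache: [bee(c=5)]
  6. access elk: MISS. Cache: [elk(c=1) bee(c=5)]
  7. access bee: HIT, count now 6. Cache: [elk(c=1) bee(c=6)]
  8. access elk: HIT, count now 2. Cache: [elk(c=2) bee(c=6)]
  9. access elk: HIT, count now 3. Cache: [elk(c=3) bee(c=6)]
  10. access bee: HIT, count now 7. Cache: [elk(c=3) bee(c=7)]
  11. access bee: HIT, count now 8. Cache: [elk(c=3) bee(c=8)]
  12. access elk: HIT, count now 4. Cache: [elk(c=4) bee(c=8)]
  13. access bee: HIT, count now 9. Cache: [elk(c=4) bee(c=9)]
  14. access elk: HIT, count now 5. Cache: [elk(c=5) bee(c=9)]
  15. access pear: MISS. Cache: [pear(c=1) elk(c=5) bee(c=9)]
  16. access lemon: MISS. Cache: [pear(c=1) lemon(c=1) elk(c=5) bee(c=9)]
  17. access bee: HIT, count now 10. Cache: [pear(c=1) lemon(c=1) elk(c=5) bee(c=10)]
  18. access bee: HIT, count now 11. Cache: [pear(c=1) lemon(c=1) elk(c=5) bee(c=11)]
  19. access pear: HIT, count now 2. Cache: [lemon(c=1) pear(c=2) elk(c=5) bee(c=11)]
  20. access bee: HIT, count now 12. Cache: [lemon(c=1) pear(c=2) elk(c=5) bee(c=12)]
  21. access elk: HIT, count now 6. Cache: [lemon(c=1) pear(c=2) elk(c=6) bee(c=12)]
  22. access lemon: HIT, count now 2. Cache: [pear(c=2) lemon(c=2) elk(c=6) bee(c=12)]
  23. access ant: MISS. Cache: [ant(c=1) pear(c=2) lemon(c=2) elk(c=6) bee(c=12)]
  24. access lemon: HIT, count now 3. Cache: [ant(c=1) pear(c=2) lemon(c=3) elk(c=6) bee(c=12)]
  25. access elk: HIT, count now 7. Cache: [ant(c=1) pear(c=2) lemon(c=3) elk(c=7) bee(c=12)]
  26. access elk: HIT, count now 8. Cache: [ant(c=1) pear(c=2) lemon(c=3) elk(c=8) bee(c=12)]
  27. access bee: HIT, count now 13. Cache: [ant(c=1) pear(c=2) lemon(c=3) elk(c=8) bee(c=13)]
  28. access eel: MISS. Cache: [ant(c=1) eel(c=1) pear(c=2) lemon(c=3) elk(c=8) bee(c=13)]
  29. access pear: HIT, count now 3. Cache: [ant(c=1) eel(c=1) lemon(c=3) pear(c=3) elk(c=8) bee(c=13)]
  30. access ant: HIT, count now 2. Cache: [eel(c=1) ant(c=2) lemon(c=3) pear(c=3) elk(c=8) bee(c=13)]
  31. access lemon: HIT, count now 4. Cache: [eel(c=1) ant(c=2) pear(c=3) lemon(c=4) elk(c=8) bee(c=13)]
  32. access kiwi: MISS, evict eel(c=1). Cache: [kiwi(c=1) ant(c=2) pear(c=3) lemon(c=4) elk(c=8) bee(c=13)]
Total: 25 hits, 7 misses, 1 evictions

Answer: kiwi ant pear lemon elk bee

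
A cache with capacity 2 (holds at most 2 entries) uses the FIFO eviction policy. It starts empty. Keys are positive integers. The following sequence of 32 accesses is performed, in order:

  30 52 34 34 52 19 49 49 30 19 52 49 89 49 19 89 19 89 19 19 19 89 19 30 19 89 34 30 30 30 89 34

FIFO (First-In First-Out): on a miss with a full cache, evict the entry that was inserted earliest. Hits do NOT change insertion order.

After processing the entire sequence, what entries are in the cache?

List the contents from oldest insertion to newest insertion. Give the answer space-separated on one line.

FIFO simulation (capacity=2):
  1. access 30: MISS. Cache (old->new): [30]
  2. access 52: MISS. Cache (old->new): [30 52]
  3. access 34: MISS, evict 30. Cache (old->new): [52 34]
  4. access 34: HIT. Cache (old->new): [52 34]
  5. access 52: HIT. Cache (old->new): [52 34]
  6. access 19: MISS, evict 52. Cache (old->new): [34 19]
  7. access 49: MISS, evict 34. Cache (old->new): [19 49]
  8. access 49: HIT. Cache (old->new): [19 49]
  9. access 30: MISS, evict 19. Cache (old->new): [49 30]
  10. access 19: MISS, evict 49. Cache (old->new): [30 19]
  11. access 52: MISS, evict 30. Cache (old->new): [19 52]
  12. access 49: MISS, evict 19. Cache (old->new): [52 49]
  13. access 89: MISS, evict 52. Cache (old->new): [49 89]
  14. access 49: HIT. Cache (old->new): [49 89]
  15. access 19: MISS, evict 49. Cache (old->new): [89 19]
  16. access 89: HIT. Cache (old->new): [89 19]
  17. access 19: HIT. Cache (old->new): [89 19]
  18. access 89: HIT. Cache (old->new): [89 19]
  19. access 19: HIT. Cache (old->new): [89 19]
  20. access 19: HIT. Cache (old->new): [89 19]
  21. access 19: HIT. Cache (old->new): [89 19]
  22. access 89: HIT. Cache (old->new): [89 19]
  23. access 19: HIT. Cache (old->new): [89 19]
  24. access 30: MISS, evict 89. Cache (old->new): [19 30]
  25. access 19: HIT. Cache (old->new): [19 30]
  26. access 89: MISS, evict 19. Cache (old->new): [30 89]
  27. access 34: MISS, evict 30. Cache (old->new): [89 34]
  28. access 30: MISS, evict 89. Cache (old->new): [34 30]
  29. access 30: HIT. Cache (old->new): [34 30]
  30. access 30: HIT. Cache (old->new): [34 30]
  31. access 89: MISS, evict 34. Cache (old->new): [30 89]
  32. access 34: MISS, evict 30. Cache (old->new): [89 34]
Total: 15 hits, 17 misses, 15 evictions

Answer: 89 34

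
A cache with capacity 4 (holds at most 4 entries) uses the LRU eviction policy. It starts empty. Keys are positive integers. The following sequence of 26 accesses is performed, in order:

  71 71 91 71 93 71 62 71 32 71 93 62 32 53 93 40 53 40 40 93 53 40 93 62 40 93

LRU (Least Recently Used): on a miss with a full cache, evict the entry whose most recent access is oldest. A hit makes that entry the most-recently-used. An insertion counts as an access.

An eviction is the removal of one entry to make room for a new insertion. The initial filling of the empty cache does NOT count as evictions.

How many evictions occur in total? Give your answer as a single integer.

Answer: 4

Derivation:
LRU simulation (capacity=4):
  1. access 71: MISS. Cache (LRU->MRU): [71]
  2. access 71: HIT. Cache (LRU->MRU): [71]
  3. access 91: MISS. Cache (LRU->MRU): [71 91]
  4. access 71: HIT. Cache (LRU->MRU): [91 71]
  5. access 93: MISS. Cache (LRU->MRU): [91 71 93]
  6. access 71: HIT. Cache (LRU->MRU): [91 93 71]
  7. access 62: MISS. Cache (LRU->MRU): [91 93 71 62]
  8. access 71: HIT. Cache (LRU->MRU): [91 93 62 71]
  9. access 32: MISS, evict 91. Cache (LRU->MRU): [93 62 71 32]
  10. access 71: HIT. Cache (LRU->MRU): [93 62 32 71]
  11. access 93: HIT. Cache (LRU->MRU): [62 32 71 93]
  12. access 62: HIT. Cache (LRU->MRU): [32 71 93 62]
  13. access 32: HIT. Cache (LRU->MRU): [71 93 62 32]
  14. access 53: MISS, evict 71. Cache (LRU->MRU): [93 62 32 53]
  15. access 93: HIT. Cache (LRU->MRU): [62 32 53 93]
  16. access 40: MISS, evict 62. Cache (LRU->MRU): [32 53 93 40]
  17. access 53: HIT. Cache (LRU->MRU): [32 93 40 53]
  18. access 40: HIT. Cache (LRU->MRU): [32 93 53 40]
  19. access 40: HIT. Cache (LRU->MRU): [32 93 53 40]
  20. access 93: HIT. Cache (LRU->MRU): [32 53 40 93]
  21. access 53: HIT. Cache (LRU->MRU): [32 40 93 53]
  22. access 40: HIT. Cache (LRU->MRU): [32 93 53 40]
  23. access 93: HIT. Cache (LRU->MRU): [32 53 40 93]
  24. access 62: MISS, evict 32. Cache (LRU->MRU): [53 40 93 62]
  25. access 40: HIT. Cache (LRU->MRU): [53 93 62 40]
  26. access 93: HIT. Cache (LRU->MRU): [53 62 40 93]
Total: 18 hits, 8 misses, 4 evictions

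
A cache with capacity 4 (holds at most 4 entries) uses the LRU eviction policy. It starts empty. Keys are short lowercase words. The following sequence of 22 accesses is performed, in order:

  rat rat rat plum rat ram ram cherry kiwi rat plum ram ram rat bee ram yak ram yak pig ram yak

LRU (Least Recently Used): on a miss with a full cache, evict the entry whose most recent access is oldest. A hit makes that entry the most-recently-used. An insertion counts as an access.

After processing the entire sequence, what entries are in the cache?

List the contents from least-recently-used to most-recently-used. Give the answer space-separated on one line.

Answer: bee pig ram yak

Derivation:
LRU simulation (capacity=4):
  1. access rat: MISS. Cache (LRU->MRU): [rat]
  2. access rat: HIT. Cache (LRU->MRU): [rat]
  3. access rat: HIT. Cache (LRU->MRU): [rat]
  4. access plum: MISS. Cache (LRU->MRU): [rat plum]
  5. access rat: HIT. Cache (LRU->MRU): [plum rat]
  6. access ram: MISS. Cache (LRU->MRU): [plum rat ram]
  7. access ram: HIT. Cache (LRU->MRU): [plum rat ram]
  8. access cherry: MISS. Cache (LRU->MRU): [plum rat ram cherry]
  9. access kiwi: MISS, evict plum. Cache (LRU->MRU): [rat ram cherry kiwi]
  10. access rat: HIT. Cache (LRU->MRU): [ram cherry kiwi rat]
  11. access plum: MISS, evict ram. Cache (LRU->MRU): [cherry kiwi rat plum]
  12. access ram: MISS, evict cherry. Cache (LRU->MRU): [kiwi rat plum ram]
  13. access ram: HIT. Cache (LRU->MRU): [kiwi rat plum ram]
  14. access rat: HIT. Cache (LRU->MRU): [kiwi plum ram rat]
  15. access bee: MISS, evict kiwi. Cache (LRU->MRU): [plum ram rat bee]
  16. access ram: HIT. Cache (LRU->MRU): [plum rat bee ram]
  17. access yak: MISS, evict plum. Cache (LRU->MRU): [rat bee ram yak]
  18. access ram: HIT. Cache (LRU->MRU): [rat bee yak ram]
  19. access yak: HIT. Cache (LRU->MRU): [rat bee ram yak]
  20. access pig: MISS, evict rat. Cache (LRU->MRU): [bee ram yak pig]
  21. access ram: HIT. Cache (LRU->MRU): [bee yak pig ram]
  22. access yak: HIT. Cache (LRU->MRU): [bee pig ram yak]
Total: 12 hits, 10 misses, 6 evictions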